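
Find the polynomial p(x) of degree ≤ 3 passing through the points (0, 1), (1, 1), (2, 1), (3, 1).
1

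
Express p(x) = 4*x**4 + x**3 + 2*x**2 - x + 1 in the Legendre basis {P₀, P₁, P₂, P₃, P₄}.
(37/15)P₀ + (-2/5)P₁ + (76/21)P₂ + (2/5)P₃ + (32/35)P₄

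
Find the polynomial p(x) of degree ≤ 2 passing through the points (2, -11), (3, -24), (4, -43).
-3*x**2 + 2*x - 3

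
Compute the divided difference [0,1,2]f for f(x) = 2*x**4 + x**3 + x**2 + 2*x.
18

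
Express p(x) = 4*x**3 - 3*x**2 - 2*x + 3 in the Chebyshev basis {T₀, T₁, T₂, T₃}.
(3/2)T₀ + T₁ + (-3/2)T₂ + T₃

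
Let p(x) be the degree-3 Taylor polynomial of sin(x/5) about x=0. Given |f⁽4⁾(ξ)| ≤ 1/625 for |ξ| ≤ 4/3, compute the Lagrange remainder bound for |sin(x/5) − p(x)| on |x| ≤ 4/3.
32/151875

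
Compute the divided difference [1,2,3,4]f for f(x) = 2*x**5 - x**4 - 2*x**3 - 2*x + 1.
118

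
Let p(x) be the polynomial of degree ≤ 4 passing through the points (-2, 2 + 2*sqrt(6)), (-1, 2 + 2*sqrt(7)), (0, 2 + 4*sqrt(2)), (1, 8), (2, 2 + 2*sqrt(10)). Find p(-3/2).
-35*sqrt(2)/16 - 5*sqrt(10)/64 + 35*sqrt(6)/64 + 53/16 + 35*sqrt(7)/16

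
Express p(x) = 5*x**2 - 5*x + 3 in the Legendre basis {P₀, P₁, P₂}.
(14/3)P₀ + (-5)P₁ + (10/3)P₂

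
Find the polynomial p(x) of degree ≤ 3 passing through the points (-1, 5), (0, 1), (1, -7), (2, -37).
-3*x**3 - 2*x**2 - 3*x + 1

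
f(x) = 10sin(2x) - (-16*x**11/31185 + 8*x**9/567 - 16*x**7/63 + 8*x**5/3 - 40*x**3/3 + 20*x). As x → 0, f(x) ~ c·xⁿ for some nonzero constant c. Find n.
13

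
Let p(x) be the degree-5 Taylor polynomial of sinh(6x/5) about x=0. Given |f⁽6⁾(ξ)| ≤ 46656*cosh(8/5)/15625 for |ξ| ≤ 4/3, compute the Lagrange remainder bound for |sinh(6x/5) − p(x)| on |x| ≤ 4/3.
16384*cosh(8/5)/703125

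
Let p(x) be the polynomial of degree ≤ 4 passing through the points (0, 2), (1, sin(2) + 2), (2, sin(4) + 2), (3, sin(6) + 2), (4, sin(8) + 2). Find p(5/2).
45*sin(4)/64 - 5*sin(2)/32 + 15*sin(6)/32 - 5*sin(8)/128 + 2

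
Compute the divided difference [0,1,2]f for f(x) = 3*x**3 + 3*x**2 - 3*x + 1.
12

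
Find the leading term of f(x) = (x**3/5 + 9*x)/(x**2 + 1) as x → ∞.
x/5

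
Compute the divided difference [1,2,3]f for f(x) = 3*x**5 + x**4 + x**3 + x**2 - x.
302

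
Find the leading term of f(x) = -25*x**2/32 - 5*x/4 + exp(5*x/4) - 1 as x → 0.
125*x**3/384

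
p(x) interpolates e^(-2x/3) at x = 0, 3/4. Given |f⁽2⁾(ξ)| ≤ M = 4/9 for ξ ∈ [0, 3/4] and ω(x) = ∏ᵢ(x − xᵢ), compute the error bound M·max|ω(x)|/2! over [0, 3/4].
1/32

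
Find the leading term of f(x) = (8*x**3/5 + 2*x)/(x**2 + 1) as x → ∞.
8*x/5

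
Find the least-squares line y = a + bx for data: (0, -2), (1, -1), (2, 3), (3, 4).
a = -23/10, b = 11/5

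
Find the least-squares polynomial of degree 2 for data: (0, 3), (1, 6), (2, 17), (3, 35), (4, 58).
19/7 + (33/70)x + (47/14)x²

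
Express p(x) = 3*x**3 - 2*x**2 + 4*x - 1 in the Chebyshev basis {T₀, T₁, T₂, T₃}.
(-2)T₀ + (25/4)T₁ - T₂ + (3/4)T₃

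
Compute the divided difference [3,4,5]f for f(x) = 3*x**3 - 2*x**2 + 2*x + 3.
34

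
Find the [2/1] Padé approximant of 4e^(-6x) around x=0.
(24*x**2 - 16*x + 4)/(2*x + 1)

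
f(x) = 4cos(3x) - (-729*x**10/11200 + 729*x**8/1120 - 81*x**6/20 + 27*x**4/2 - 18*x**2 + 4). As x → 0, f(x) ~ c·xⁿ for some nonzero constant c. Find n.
12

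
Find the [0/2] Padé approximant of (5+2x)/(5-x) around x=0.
1/(6*x**2/25 - 3*x/5 + 1)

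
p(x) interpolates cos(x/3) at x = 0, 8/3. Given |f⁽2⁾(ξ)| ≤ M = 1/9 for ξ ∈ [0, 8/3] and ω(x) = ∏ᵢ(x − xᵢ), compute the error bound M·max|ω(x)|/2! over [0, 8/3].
8/81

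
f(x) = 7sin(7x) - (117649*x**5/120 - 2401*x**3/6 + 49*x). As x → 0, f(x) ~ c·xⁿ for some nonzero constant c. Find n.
7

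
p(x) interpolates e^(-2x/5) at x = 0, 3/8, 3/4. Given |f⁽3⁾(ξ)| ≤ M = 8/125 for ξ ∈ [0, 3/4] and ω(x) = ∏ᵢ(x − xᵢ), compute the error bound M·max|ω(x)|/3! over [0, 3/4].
sqrt(3)/8000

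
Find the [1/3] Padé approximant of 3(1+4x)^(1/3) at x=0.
(10*x + 3)/(64*x**3/81 - 8*x**2/9 + 2*x + 1)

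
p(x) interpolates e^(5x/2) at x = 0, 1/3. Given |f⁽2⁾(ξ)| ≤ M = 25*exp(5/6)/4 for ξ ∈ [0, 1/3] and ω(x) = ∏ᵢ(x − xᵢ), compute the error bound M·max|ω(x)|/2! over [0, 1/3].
25*exp(5/6)/288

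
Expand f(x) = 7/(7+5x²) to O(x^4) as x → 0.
1 - 5*x**2/7 + O(x**4)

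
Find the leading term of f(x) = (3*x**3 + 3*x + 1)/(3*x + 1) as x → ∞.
x**2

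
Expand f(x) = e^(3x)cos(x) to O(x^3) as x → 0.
1 + 3*x + 4*x**2 + O(x**3)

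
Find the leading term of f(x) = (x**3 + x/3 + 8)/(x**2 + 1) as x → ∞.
x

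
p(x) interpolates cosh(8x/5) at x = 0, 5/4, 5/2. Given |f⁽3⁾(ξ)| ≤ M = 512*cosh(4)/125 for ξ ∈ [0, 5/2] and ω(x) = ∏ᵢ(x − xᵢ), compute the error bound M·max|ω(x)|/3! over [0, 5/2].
8*sqrt(3)*cosh(4)/27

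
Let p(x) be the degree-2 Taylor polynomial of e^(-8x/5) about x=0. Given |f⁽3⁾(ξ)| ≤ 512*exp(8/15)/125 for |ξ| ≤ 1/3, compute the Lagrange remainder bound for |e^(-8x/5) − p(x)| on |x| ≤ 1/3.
256*exp(8/15)/10125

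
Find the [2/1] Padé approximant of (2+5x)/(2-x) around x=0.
(5*x/2 + 1)/(1 - x/2)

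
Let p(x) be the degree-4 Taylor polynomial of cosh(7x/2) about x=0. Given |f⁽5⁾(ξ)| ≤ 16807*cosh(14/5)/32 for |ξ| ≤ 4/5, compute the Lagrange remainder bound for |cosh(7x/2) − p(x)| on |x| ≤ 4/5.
67228*cosh(14/5)/46875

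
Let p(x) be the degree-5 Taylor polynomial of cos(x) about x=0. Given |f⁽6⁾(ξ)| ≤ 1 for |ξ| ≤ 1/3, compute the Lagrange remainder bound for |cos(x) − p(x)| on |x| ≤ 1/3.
1/524880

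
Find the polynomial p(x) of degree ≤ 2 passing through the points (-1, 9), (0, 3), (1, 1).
2*x**2 - 4*x + 3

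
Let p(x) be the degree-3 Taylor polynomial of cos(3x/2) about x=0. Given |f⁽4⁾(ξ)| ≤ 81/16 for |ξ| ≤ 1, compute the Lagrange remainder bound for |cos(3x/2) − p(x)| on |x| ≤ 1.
27/128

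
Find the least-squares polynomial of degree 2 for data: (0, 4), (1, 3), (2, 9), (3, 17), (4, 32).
27/7 + (-19/7)x + (17/7)x²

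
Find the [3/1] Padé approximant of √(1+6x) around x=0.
(-27*x**3/8 + 27*x**2/4 + 27*x/4 + 1)/(15*x/4 + 1)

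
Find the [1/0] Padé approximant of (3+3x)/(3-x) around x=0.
4*x/3 + 1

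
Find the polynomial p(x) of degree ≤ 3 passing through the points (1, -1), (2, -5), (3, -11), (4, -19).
-x**2 - x + 1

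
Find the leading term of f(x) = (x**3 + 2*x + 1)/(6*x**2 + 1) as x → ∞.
x/6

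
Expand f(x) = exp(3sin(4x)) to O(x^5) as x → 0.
1 + 12*x + 72*x**2 + 256*x**3 + 480*x**4 + O(x**5)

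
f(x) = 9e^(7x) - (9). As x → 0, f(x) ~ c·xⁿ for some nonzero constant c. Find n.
1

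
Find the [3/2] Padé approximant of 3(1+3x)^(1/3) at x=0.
(7*x**3/5 + 63*x**2/5 + 63*x/5 + 3)/(2*x**2 + 16*x/5 + 1)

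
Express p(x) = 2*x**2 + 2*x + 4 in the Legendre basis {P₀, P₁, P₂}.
(14/3)P₀ + (2)P₁ + (4/3)P₂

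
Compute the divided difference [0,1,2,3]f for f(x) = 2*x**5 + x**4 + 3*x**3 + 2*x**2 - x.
59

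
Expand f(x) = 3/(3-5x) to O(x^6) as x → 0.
1 + 5*x/3 + 25*x**2/9 + 125*x**3/27 + 625*x**4/81 + 3125*x**5/243 + O(x**6)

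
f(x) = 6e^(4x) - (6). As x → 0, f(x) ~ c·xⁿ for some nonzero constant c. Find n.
1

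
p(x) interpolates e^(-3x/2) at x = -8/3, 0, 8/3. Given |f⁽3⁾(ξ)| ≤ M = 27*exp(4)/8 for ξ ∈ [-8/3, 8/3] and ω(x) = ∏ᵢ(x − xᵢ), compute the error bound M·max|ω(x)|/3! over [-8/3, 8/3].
64*sqrt(3)*exp(4)/27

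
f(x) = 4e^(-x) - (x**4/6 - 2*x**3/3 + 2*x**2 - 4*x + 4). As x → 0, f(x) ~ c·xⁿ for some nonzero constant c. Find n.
5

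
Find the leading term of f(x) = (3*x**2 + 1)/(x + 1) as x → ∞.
3*x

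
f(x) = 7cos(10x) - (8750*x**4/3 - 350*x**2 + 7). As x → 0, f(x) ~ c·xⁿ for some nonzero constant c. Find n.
6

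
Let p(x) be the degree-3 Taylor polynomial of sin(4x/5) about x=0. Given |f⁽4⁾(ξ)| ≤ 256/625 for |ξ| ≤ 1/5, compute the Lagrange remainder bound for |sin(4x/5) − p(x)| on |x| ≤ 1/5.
32/1171875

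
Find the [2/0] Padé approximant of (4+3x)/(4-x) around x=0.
x**2/4 + x + 1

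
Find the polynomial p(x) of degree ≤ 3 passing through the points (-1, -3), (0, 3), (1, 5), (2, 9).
x**3 - 2*x**2 + 3*x + 3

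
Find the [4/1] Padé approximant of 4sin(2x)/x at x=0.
16*x**4/15 - 16*x**2/3 + 8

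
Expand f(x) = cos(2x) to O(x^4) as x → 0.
1 - 2*x**2 + O(x**4)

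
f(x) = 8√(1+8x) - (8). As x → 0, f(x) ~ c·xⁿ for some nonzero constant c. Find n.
1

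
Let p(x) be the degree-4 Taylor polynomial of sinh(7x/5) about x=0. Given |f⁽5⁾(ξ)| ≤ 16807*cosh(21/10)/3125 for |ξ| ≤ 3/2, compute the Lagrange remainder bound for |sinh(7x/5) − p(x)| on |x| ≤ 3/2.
1361367*cosh(21/10)/4000000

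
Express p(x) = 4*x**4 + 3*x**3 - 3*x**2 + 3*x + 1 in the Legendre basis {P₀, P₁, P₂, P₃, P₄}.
(4/5)P₀ + (24/5)P₁ + (2/7)P₂ + (6/5)P₃ + (32/35)P₄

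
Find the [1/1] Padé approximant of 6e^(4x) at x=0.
(12*x + 6)/(1 - 2*x)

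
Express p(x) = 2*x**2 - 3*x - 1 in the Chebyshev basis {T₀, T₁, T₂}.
(-3)T₁ + T₂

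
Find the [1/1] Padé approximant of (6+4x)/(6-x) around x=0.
(2*x/3 + 1)/(1 - x/6)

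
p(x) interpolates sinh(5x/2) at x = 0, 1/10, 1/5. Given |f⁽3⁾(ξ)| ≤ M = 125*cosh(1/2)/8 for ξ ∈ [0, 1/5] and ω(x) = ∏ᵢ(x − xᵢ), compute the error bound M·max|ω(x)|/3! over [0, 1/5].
sqrt(3)*cosh(1/2)/1728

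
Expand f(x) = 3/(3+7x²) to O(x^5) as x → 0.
1 - 7*x**2/3 + 49*x**4/9 + O(x**5)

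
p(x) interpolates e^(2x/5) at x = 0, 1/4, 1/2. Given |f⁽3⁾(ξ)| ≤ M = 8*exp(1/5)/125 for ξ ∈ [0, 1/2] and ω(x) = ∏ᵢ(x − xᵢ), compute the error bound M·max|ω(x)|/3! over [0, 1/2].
sqrt(3)*exp(1/5)/27000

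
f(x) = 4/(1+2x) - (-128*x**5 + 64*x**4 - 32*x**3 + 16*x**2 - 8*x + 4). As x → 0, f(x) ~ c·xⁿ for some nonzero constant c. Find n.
6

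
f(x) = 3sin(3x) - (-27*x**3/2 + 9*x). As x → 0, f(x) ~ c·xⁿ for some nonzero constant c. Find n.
5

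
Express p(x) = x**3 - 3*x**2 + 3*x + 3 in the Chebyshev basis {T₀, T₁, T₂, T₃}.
(3/2)T₀ + (15/4)T₁ + (-3/2)T₂ + (1/4)T₃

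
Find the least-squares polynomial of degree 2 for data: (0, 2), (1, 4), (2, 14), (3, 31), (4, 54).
9/5 + (-9/10)x + (7/2)x²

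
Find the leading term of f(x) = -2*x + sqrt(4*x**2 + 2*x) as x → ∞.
1/2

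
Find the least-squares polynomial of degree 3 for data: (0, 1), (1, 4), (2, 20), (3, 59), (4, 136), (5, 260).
125/126 + (97/108)x + (29/126)x² + (215/108)x³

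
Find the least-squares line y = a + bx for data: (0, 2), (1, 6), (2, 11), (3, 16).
a = 17/10, b = 47/10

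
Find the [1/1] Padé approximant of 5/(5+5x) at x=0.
1/(x + 1)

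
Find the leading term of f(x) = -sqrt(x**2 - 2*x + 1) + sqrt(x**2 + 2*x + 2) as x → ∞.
2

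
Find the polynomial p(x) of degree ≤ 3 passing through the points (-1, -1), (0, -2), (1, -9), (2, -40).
-3*x**3 - 3*x**2 - x - 2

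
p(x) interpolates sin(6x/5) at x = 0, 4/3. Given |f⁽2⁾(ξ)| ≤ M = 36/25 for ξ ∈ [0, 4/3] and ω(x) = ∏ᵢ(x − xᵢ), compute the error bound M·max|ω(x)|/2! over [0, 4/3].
8/25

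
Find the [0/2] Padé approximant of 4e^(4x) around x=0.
4/(8*x**2 - 4*x + 1)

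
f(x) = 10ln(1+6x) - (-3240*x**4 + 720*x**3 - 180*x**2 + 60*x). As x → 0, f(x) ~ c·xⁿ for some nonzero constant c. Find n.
5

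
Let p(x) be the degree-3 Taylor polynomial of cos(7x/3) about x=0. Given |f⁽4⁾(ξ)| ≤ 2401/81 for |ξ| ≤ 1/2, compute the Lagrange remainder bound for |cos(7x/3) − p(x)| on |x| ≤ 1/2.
2401/31104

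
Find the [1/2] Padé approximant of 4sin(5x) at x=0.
20*x/(25*x**2/6 + 1)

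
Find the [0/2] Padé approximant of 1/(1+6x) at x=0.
1/(6*x + 1)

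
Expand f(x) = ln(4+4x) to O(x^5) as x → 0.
log(4) + x - x**2/2 + x**3/3 - x**4/4 + O(x**5)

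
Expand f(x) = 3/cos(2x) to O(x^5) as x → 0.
3 + 6*x**2 + 10*x**4 + O(x**5)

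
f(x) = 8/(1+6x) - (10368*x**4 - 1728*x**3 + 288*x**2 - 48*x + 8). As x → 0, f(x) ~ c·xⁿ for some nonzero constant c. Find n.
5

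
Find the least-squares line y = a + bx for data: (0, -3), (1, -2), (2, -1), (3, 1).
a = -16/5, b = 13/10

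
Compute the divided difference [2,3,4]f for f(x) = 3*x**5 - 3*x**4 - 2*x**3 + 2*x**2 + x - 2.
674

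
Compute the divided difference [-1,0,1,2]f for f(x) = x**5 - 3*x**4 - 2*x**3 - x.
-3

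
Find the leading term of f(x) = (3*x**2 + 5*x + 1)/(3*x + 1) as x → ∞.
x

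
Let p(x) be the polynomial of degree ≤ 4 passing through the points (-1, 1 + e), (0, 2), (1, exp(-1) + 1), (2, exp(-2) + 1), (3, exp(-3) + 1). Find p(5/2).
(-70*exp(2) + 35 + 140*e + (156 - 5*e)*exp(3))*exp(-3)/128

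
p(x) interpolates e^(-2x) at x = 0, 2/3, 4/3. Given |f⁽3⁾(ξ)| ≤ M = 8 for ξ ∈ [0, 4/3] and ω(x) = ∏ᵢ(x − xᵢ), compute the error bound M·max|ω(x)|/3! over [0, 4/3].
64*sqrt(3)/729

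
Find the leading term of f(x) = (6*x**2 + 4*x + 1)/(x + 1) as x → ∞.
6*x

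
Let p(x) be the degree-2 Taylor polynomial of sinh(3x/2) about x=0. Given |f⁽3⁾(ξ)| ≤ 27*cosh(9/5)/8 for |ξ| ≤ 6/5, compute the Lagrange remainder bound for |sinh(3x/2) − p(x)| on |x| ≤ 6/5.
243*cosh(9/5)/250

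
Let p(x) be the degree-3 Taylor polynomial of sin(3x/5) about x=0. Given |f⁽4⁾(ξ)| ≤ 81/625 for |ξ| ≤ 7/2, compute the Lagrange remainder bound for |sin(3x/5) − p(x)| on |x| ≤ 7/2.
64827/80000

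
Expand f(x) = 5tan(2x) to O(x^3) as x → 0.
10*x + O(x**3)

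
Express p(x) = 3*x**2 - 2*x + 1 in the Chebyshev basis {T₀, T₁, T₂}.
(5/2)T₀ + (-2)T₁ + (3/2)T₂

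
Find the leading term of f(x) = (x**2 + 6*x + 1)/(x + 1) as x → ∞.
x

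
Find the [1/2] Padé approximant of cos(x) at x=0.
1/(x**2/2 + 1)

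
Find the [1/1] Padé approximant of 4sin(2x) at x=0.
8*x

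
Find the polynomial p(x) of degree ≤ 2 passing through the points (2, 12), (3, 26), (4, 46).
3*x**2 - x + 2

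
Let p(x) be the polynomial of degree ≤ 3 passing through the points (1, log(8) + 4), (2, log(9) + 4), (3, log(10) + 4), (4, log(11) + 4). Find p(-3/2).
log(8796093022208000000000000000000000000*11**(7/16)*2**(3/8)*3**(1/8)*5**(1/16)/7434753751774828978684709077223679339) + 4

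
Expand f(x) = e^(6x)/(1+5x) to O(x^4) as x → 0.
1 + x + 13*x**2 - 29*x**3 + O(x**4)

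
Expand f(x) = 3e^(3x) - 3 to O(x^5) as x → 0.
9*x + 27*x**2/2 + 27*x**3/2 + 81*x**4/8 + O(x**5)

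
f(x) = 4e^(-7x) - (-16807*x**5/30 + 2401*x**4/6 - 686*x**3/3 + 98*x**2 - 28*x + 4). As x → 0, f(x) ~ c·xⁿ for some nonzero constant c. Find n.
6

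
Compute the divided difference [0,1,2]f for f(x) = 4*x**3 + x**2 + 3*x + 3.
13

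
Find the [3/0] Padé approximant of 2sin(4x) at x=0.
-64*x**3/3 + 8*x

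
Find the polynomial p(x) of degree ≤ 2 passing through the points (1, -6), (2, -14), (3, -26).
-2*x**2 - 2*x - 2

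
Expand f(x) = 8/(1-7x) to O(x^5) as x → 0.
8 + 56*x + 392*x**2 + 2744*x**3 + 19208*x**4 + O(x**5)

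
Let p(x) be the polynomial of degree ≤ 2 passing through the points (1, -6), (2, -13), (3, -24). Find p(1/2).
-4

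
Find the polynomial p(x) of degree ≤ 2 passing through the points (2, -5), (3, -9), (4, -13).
3 - 4*x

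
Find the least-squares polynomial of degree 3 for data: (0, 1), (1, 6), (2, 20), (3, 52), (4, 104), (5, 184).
137/126 + (919/756)x + (151/63)x² + (101/108)x³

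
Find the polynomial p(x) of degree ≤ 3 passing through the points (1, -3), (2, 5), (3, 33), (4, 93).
2*x**3 - 2*x**2 - 3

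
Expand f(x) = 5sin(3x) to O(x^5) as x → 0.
15*x - 45*x**3/2 + O(x**5)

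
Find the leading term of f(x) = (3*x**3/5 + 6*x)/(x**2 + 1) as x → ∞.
3*x/5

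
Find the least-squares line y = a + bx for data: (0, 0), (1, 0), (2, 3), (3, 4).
a = -1/2, b = 3/2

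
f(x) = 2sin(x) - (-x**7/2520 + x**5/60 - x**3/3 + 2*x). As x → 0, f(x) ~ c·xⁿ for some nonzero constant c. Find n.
9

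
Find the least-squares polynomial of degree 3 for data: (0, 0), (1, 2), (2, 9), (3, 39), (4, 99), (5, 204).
23/126 + (1087/756)x + (-149/63)x² + (221/108)x³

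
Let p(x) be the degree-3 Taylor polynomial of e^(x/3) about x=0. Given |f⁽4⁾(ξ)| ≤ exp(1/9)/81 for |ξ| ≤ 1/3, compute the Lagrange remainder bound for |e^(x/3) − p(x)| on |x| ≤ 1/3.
exp(1/9)/157464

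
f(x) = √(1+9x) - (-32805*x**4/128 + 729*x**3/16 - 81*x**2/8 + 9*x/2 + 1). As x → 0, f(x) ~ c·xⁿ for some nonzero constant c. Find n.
5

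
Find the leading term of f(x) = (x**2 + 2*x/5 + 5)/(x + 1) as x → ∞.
x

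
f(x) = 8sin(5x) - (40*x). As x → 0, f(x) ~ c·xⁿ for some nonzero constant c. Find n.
3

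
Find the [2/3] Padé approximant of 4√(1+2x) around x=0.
(7*x**2 + 56*x/5 + 4)/(-x**3/20 + 9*x**2/20 + 9*x/5 + 1)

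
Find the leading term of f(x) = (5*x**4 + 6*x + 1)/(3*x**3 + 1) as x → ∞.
5*x/3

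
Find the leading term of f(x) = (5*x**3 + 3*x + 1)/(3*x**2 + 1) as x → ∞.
5*x/3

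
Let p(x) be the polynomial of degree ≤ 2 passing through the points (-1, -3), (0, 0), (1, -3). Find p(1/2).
-3/4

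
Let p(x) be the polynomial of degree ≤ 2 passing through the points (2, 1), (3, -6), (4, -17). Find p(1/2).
4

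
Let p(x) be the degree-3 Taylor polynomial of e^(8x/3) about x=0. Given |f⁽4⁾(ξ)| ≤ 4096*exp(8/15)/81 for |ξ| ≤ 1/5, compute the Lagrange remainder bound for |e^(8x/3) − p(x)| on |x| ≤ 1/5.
512*exp(8/15)/151875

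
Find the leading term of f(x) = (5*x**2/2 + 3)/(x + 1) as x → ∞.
5*x/2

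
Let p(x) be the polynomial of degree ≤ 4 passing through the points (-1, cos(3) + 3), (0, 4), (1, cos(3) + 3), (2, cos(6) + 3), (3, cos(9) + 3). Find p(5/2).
35*cos(9)/128 - 75*cos(3)/128 + 35*cos(6)/32 + 103/32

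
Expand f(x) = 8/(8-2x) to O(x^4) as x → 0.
1 + x/4 + x**2/16 + x**3/64 + O(x**4)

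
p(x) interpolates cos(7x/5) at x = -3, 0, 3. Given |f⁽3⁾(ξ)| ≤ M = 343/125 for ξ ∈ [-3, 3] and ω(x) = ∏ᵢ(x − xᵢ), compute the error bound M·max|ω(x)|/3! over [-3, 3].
343*sqrt(3)/125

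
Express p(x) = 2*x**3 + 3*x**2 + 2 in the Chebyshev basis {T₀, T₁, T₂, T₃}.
(7/2)T₀ + (3/2)T₁ + (3/2)T₂ + (1/2)T₃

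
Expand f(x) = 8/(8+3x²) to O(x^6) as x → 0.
1 - 3*x**2/8 + 9*x**4/64 + O(x**6)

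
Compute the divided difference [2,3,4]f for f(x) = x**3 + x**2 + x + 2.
10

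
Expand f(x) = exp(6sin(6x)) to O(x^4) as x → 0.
1 + 36*x + 648*x**2 + 7560*x**3 + O(x**4)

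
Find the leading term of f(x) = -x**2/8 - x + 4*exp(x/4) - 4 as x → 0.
x**3/96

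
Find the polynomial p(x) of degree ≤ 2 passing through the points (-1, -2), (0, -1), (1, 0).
x - 1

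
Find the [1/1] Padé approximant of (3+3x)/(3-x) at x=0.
(x + 1)/(1 - x/3)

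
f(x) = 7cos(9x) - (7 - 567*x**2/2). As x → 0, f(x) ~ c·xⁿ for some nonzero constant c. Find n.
4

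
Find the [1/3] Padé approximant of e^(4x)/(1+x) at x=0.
1/(-8*x**3/3 + 4*x**2 - 3*x + 1)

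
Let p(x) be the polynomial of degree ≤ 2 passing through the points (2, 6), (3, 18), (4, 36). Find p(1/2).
-3/4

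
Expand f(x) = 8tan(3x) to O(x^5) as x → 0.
24*x + 72*x**3 + O(x**5)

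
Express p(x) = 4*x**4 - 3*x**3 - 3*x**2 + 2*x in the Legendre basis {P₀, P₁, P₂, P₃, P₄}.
(-1/5)P₀ + (1/5)P₁ + (2/7)P₂ + (-6/5)P₃ + (32/35)P₄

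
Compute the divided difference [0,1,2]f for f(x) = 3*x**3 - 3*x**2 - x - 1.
6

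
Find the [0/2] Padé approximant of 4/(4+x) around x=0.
1/(x/4 + 1)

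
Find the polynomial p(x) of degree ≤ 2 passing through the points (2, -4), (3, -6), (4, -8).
-2*x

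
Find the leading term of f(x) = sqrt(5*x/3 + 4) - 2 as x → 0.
5*x/12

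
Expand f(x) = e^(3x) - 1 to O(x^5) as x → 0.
3*x + 9*x**2/2 + 9*x**3/2 + 27*x**4/8 + O(x**5)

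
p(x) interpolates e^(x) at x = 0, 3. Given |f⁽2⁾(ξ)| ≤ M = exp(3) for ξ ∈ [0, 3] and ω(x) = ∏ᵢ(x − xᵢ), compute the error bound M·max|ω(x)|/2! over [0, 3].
9*exp(3)/8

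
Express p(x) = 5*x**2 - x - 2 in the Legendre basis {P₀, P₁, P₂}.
(-1/3)P₀ - P₁ + (10/3)P₂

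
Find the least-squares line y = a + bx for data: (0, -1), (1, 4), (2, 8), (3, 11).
a = -1/2, b = 4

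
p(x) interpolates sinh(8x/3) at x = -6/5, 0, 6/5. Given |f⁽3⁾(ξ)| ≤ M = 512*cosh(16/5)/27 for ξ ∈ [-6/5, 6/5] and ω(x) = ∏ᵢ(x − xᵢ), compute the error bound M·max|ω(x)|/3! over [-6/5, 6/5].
4096*sqrt(3)*cosh(16/5)/3375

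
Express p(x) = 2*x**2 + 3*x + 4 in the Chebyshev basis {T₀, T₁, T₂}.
(5)T₀ + (3)T₁ + T₂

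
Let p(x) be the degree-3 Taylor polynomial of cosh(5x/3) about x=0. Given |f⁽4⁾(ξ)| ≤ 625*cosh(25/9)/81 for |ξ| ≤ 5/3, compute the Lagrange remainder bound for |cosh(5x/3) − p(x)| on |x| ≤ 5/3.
390625*cosh(25/9)/157464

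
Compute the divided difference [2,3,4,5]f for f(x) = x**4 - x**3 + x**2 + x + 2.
13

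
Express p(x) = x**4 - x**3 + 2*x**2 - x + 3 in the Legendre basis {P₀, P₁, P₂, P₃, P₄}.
(58/15)P₀ + (-8/5)P₁ + (40/21)P₂ + (-2/5)P₃ + (8/35)P₄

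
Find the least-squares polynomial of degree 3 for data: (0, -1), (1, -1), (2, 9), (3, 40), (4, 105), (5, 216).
-22/21 + (-4/9)x + (-115/84)x² + (73/36)x³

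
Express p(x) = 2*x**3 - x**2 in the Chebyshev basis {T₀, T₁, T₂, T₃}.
(-1/2)T₀ + (3/2)T₁ + (-1/2)T₂ + (1/2)T₃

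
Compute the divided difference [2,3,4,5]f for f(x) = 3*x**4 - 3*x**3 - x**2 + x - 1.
39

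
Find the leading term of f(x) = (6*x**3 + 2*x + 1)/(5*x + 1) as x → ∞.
6*x**2/5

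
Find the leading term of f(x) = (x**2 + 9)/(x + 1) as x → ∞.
x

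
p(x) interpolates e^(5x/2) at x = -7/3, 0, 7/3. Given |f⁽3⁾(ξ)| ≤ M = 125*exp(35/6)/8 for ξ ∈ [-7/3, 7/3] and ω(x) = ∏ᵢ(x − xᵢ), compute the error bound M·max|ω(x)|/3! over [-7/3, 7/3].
42875*sqrt(3)*exp(35/6)/5832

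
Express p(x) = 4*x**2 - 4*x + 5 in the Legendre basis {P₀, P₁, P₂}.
(19/3)P₀ + (-4)P₁ + (8/3)P₂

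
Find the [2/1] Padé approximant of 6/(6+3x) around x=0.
1/(x/2 + 1)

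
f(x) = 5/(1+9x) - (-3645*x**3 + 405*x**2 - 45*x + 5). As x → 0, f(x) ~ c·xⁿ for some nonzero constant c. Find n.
4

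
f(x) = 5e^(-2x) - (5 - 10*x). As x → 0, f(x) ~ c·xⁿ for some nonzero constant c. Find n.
2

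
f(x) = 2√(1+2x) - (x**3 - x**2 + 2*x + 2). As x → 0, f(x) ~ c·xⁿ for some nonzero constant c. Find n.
4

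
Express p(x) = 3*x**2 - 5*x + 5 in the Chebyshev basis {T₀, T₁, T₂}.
(13/2)T₀ + (-5)T₁ + (3/2)T₂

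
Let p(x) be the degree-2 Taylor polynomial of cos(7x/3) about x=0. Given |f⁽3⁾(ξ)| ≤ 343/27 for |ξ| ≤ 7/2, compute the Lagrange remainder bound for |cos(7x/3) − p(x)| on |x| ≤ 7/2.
117649/1296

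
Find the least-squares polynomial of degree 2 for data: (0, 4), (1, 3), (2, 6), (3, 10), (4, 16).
131/35 + (-83/70)x + (15/14)x²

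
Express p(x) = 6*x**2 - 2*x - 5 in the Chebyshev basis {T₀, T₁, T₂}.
(-2)T₀ + (-2)T₁ + (3)T₂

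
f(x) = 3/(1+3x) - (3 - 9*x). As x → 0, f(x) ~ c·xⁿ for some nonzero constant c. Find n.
2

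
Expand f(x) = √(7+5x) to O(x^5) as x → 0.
sqrt(7) + 5*sqrt(7)*x/14 - 25*sqrt(7)*x**2/392 + 125*sqrt(7)*x**3/5488 - 3125*sqrt(7)*x**4/307328 + O(x**5)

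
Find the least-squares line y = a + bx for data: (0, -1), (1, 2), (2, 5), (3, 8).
a = -1, b = 3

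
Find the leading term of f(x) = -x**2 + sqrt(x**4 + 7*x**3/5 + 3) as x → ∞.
7*x/10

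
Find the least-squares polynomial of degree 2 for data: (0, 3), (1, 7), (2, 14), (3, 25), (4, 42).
23/7 + (36/35)x + (15/7)x²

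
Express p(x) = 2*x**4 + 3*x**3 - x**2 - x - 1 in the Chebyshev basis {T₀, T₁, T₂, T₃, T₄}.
(-3/4)T₀ + (5/4)T₁ + (1/2)T₂ + (3/4)T₃ + (1/4)T₄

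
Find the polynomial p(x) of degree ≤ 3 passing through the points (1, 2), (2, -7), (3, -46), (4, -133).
-3*x**3 + 3*x**2 + 3*x - 1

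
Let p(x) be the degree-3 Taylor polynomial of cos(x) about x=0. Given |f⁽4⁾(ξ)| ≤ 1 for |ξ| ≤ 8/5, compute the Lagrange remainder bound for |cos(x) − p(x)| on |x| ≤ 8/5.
512/1875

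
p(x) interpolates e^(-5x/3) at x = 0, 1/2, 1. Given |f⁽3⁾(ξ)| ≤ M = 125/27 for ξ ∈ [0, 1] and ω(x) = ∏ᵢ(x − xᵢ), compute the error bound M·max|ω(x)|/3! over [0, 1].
125*sqrt(3)/5832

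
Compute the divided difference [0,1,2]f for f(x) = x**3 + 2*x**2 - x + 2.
5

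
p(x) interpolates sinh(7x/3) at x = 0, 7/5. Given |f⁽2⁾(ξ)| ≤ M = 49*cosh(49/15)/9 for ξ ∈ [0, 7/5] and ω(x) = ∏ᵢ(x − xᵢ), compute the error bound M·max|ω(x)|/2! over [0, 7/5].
2401*cosh(49/15)/1800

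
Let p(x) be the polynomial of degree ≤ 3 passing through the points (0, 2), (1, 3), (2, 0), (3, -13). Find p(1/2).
21/8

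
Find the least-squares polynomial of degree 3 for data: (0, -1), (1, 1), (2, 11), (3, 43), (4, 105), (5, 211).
-20/21 + (125/126)x + (-7/6)x² + (17/9)x³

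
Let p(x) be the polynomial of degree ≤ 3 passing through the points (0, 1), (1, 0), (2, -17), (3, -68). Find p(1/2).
11/8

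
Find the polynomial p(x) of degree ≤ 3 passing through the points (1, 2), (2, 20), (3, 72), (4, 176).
3*x**3 - x**2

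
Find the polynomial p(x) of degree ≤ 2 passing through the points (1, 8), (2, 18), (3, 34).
3*x**2 + x + 4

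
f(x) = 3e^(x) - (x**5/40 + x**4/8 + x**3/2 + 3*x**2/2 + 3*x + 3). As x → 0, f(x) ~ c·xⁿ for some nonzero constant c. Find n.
6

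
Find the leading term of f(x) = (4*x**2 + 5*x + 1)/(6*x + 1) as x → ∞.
2*x/3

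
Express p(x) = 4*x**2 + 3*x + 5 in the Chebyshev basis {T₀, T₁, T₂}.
(7)T₀ + (3)T₁ + (2)T₂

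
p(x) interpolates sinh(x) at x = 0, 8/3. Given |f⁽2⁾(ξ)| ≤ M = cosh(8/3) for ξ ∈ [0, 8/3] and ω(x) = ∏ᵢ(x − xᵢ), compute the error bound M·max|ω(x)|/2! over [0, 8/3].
8*cosh(8/3)/9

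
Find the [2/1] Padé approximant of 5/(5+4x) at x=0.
1/(4*x/5 + 1)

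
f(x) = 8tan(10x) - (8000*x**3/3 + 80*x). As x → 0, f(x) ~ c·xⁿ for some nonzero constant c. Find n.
5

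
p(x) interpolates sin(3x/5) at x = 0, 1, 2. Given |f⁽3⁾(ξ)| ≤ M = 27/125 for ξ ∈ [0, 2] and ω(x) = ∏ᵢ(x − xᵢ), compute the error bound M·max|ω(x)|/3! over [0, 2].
sqrt(3)/125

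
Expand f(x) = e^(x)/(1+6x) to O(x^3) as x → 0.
1 - 5*x + 61*x**2/2 + O(x**3)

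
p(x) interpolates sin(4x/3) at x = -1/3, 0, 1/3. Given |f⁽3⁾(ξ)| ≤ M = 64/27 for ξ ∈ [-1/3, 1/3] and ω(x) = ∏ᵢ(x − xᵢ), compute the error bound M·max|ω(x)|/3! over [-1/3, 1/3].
64*sqrt(3)/19683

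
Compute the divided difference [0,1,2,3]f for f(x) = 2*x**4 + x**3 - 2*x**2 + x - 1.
13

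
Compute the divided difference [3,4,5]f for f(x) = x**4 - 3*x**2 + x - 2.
94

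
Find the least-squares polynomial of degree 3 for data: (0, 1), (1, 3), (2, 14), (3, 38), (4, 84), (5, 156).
121/126 + (173/756)x + (35/36)x² + (28/27)x³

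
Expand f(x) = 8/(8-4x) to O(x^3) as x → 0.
1 + x/2 + x**2/4 + O(x**3)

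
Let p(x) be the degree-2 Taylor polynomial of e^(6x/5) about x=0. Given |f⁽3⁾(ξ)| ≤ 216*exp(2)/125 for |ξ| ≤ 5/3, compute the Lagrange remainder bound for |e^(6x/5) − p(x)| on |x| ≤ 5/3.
4*exp(2)/3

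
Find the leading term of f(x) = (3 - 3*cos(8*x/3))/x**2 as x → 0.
32/3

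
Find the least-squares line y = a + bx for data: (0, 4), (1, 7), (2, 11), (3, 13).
a = 41/10, b = 31/10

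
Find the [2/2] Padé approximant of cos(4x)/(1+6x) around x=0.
(-176*x**2/21 + 2*x/7 + 1)/(4*x**2/3 + 44*x/7 + 1)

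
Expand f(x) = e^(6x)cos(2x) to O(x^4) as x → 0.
1 + 6*x + 16*x**2 + 24*x**3 + O(x**4)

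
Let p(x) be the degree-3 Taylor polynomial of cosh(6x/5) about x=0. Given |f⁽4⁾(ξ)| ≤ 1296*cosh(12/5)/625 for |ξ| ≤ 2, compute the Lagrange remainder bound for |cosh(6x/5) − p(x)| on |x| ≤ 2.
864*cosh(12/5)/625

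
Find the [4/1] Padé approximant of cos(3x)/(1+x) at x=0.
(27*x**4/8 - 9*x**2/2 + 1)/(x + 1)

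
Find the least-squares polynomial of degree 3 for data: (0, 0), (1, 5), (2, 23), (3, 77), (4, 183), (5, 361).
19/126 + (2435/756)x + (-263/126)x² + (343/108)x³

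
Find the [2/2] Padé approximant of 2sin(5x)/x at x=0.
(10 - 175*x**2/6)/(5*x**2/4 + 1)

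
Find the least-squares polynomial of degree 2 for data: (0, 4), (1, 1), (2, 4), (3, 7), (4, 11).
17/5 + (-2)x + x²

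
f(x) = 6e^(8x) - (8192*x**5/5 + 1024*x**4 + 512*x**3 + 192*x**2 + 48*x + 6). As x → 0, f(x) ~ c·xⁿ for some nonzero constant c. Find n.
6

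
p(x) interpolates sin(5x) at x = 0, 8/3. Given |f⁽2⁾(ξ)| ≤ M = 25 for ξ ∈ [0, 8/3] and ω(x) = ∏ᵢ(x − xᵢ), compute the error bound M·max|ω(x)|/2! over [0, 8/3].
200/9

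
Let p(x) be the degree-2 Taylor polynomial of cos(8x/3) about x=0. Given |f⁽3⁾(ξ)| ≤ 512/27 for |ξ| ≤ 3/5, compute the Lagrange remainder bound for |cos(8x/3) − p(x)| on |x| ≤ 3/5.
256/375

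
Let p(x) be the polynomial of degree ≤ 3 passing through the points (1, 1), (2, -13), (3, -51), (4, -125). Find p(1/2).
11/4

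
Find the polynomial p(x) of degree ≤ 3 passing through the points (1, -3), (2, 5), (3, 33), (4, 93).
2*x**3 - 2*x**2 - 3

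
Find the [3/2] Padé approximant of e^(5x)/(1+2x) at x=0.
(2125*x**3/84 + 75*x**2/4 + 75*x/7 + 1)/(-305*x**2/28 + 54*x/7 + 1)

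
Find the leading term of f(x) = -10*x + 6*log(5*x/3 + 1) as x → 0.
-25*x**2/3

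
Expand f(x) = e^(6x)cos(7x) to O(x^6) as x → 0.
1 + 6*x - 13*x**2/2 - 111*x**3 - 6887*x**4/24 - 4339*x**5/20 + O(x**6)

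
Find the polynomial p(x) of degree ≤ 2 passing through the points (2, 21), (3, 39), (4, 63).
3*x**2 + 3*x + 3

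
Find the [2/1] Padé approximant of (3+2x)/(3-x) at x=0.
(2*x/3 + 1)/(1 - x/3)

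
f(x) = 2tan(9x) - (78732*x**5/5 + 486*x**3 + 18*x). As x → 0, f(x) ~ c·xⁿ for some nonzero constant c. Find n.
7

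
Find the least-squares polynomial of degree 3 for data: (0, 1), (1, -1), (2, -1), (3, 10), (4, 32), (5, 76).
127/126 + (-1399/756)x + (-319/252)x² + (25/27)x³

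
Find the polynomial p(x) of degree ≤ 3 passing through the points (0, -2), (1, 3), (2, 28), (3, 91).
3*x**3 + x**2 + x - 2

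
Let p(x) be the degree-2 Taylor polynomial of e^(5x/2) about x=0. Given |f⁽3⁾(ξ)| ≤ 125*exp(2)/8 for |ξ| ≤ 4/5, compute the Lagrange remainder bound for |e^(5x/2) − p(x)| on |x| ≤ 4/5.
4*exp(2)/3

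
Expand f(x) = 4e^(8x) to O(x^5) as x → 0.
4 + 32*x + 128*x**2 + 1024*x**3/3 + 2048*x**4/3 + O(x**5)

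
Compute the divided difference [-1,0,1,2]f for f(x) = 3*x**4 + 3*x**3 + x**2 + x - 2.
9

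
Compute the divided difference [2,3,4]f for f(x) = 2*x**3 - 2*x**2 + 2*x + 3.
16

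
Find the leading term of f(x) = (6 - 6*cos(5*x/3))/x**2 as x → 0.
25/3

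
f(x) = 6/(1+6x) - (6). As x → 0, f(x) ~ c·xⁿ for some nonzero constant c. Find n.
1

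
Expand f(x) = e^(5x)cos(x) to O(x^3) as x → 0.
1 + 5*x + 12*x**2 + O(x**3)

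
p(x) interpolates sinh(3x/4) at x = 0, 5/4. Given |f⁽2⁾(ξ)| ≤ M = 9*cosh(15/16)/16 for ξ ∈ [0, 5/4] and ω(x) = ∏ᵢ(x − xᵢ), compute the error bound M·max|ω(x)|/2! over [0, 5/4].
225*cosh(15/16)/2048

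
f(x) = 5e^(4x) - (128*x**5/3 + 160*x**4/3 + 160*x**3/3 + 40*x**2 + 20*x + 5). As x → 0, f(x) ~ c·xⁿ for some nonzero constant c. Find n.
6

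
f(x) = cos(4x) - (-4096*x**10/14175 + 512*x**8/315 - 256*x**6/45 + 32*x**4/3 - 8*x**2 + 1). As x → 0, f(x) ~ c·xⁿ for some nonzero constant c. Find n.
12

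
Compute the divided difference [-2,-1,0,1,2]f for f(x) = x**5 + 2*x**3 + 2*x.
0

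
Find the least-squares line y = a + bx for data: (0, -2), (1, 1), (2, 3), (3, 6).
a = -19/10, b = 13/5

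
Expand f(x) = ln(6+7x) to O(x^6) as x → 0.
log(6) + 7*x/6 - 49*x**2/72 + 343*x**3/648 - 2401*x**4/5184 + 16807*x**5/38880 + O(x**6)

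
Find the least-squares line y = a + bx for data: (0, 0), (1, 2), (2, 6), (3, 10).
a = -3/5, b = 17/5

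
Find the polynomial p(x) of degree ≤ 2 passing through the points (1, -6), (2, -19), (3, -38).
-3*x**2 - 4*x + 1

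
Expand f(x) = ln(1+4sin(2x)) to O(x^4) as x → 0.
8*x - 32*x**2 + 496*x**3/3 + O(x**4)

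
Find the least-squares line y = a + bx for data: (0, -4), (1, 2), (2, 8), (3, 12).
a = -18/5, b = 27/5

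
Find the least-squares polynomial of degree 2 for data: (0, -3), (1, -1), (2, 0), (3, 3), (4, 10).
-87/35 + (-3/7)x + (6/7)x²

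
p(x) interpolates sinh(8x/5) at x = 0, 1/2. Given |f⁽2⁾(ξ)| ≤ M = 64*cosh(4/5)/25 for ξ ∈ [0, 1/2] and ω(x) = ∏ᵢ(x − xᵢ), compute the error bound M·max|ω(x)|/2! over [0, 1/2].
2*cosh(4/5)/25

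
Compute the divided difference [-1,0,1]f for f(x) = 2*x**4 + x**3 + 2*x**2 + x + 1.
4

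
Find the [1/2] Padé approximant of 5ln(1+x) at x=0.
5*x/(-x**2/12 + x/2 + 1)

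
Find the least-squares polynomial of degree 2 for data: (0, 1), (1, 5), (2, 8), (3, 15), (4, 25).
52/35 + (43/35)x + (8/7)x²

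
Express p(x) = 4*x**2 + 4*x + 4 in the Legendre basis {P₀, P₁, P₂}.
(16/3)P₀ + (4)P₁ + (8/3)P₂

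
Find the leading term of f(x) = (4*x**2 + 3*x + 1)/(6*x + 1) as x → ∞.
2*x/3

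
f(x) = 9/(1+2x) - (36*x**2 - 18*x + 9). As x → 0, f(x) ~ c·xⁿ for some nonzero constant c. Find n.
3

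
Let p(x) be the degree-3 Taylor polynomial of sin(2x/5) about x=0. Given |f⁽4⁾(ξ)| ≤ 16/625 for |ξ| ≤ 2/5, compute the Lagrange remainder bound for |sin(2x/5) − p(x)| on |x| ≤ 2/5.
32/1171875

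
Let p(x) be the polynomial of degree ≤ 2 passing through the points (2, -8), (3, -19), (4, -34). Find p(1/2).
1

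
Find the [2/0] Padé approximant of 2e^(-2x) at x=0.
4*x**2 - 4*x + 2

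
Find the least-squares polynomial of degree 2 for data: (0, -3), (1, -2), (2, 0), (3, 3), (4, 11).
-93/35 + (-69/70)x + (15/14)x²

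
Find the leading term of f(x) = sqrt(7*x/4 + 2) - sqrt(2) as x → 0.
7*sqrt(2)*x/16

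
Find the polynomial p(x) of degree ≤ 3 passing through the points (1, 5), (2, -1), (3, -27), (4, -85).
-2*x**3 + 2*x**2 + 2*x + 3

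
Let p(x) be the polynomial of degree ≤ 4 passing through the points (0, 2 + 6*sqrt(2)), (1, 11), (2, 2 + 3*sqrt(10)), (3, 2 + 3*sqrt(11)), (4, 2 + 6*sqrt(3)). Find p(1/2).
-105*sqrt(10)/64 - 15*sqrt(3)/64 + 21*sqrt(11)/32 + 105*sqrt(2)/64 + 379/32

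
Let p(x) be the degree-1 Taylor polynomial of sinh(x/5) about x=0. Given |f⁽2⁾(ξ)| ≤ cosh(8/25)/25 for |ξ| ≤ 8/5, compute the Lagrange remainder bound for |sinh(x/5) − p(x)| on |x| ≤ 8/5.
32*cosh(8/25)/625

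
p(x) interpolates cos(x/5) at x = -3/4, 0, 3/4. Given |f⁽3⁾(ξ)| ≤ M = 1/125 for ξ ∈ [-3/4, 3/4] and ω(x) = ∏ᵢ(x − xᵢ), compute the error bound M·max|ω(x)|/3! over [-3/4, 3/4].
sqrt(3)/8000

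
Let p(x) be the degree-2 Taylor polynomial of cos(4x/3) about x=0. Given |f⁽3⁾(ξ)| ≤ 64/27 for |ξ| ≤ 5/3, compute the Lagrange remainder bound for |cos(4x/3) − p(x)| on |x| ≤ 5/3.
4000/2187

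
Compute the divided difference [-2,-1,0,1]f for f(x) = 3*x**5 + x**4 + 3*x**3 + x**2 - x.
16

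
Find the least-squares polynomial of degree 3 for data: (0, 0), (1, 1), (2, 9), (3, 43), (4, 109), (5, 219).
41/126 + (-1595/756)x + (-2/9)x² + (203/108)x³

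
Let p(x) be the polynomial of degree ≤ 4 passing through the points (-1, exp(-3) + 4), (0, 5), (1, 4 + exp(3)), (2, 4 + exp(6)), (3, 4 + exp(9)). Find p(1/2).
(-5 + (-20*exp(6) + 572 + 90*exp(3) + 3*exp(9))*exp(3))*exp(-3)/128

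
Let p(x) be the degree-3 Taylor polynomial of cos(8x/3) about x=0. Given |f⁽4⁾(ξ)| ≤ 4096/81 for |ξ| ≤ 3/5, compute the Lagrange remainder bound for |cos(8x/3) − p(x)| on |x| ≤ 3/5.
512/1875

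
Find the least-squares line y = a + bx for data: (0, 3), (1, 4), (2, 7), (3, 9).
a = 13/5, b = 21/10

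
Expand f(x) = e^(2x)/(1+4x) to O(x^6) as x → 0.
1 - 2*x + 10*x**2 - 116*x**3/3 + 466*x**4/3 - 9316*x**5/15 + O(x**6)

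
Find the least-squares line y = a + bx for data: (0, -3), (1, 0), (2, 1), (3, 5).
a = -3, b = 5/2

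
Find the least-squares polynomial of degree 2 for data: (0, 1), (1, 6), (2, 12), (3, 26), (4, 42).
9/7 + (57/35)x + (15/7)x²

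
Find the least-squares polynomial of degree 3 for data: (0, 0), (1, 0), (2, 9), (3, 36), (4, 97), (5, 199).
1/126 + (-157/756)x + (-409/252)x² + (52/27)x³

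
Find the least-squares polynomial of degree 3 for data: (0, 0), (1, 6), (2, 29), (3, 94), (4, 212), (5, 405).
13/63 + (353/378)x + (265/252)x² + (323/108)x³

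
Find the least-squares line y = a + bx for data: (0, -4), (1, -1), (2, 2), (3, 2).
a = -17/5, b = 21/10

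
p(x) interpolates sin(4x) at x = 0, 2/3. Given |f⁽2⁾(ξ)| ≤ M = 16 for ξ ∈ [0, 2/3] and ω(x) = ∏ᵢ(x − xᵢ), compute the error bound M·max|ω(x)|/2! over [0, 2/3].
8/9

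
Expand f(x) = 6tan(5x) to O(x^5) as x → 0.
30*x + 250*x**3 + O(x**5)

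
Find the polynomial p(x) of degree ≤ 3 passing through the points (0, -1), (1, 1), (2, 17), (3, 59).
2*x**3 + x**2 - x - 1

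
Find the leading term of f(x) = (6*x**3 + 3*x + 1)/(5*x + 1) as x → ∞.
6*x**2/5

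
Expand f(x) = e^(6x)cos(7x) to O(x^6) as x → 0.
1 + 6*x - 13*x**2/2 - 111*x**3 - 6887*x**4/24 - 4339*x**5/20 + O(x**6)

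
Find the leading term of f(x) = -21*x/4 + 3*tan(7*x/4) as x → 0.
343*x**3/64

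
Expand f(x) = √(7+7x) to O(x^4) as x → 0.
sqrt(7) + sqrt(7)*x/2 - sqrt(7)*x**2/8 + sqrt(7)*x**3/16 + O(x**4)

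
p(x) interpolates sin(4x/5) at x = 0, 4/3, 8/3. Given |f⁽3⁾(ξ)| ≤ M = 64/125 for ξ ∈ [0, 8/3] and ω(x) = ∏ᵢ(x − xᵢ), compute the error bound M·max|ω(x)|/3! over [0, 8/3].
4096*sqrt(3)/91125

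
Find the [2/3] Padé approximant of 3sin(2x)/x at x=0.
(6 - 14*x**2/5)/(x**2/5 + 1)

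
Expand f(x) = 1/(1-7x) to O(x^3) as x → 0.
1 + 7*x + 49*x**2 + O(x**3)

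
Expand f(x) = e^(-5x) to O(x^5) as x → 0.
1 - 5*x + 25*x**2/2 - 125*x**3/6 + 625*x**4/24 + O(x**5)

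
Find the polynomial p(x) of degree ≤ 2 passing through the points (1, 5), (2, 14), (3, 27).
2*x**2 + 3*x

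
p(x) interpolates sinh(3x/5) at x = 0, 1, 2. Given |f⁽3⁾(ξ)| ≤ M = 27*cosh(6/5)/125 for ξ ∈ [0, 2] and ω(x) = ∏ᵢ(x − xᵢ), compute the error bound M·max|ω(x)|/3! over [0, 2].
sqrt(3)*cosh(6/5)/125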